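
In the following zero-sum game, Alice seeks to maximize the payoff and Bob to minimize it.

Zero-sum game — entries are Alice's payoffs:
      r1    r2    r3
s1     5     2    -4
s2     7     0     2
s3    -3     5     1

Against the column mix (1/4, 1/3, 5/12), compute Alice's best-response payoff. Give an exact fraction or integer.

s1: (5)·(1/4) + (2)·(1/3) + (-4)·(5/12) = 1/4.
s2: (7)·(1/4) + (0)·(1/3) + (2)·(5/12) = 31/12.
s3: (-3)·(1/4) + (5)·(1/3) + (1)·(5/12) = 4/3.
The best pure response is s2 with expected payoff 31/12.

31/12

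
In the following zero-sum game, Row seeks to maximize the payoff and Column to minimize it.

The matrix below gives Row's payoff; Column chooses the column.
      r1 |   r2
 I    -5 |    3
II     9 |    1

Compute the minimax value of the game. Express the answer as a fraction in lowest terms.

Row minima are -5 and 1, so Row's maximin is 1; column maxima are 9 and 3, so Column's minimax is 3. These differ, so the equilibrium is in mixed strategies.
Let Row play I with probability p. Column is indifferent when −5p + 9(1−p) = 3p + (1−p), giving p = 1/2.
Let Column play r1 with probability q. Row is indifferent when −5q + 3(1−q) = 9q + (1−q), giving q = 1/8.
The value is -5·(1/8) + (3)·(7/8) = 2.

2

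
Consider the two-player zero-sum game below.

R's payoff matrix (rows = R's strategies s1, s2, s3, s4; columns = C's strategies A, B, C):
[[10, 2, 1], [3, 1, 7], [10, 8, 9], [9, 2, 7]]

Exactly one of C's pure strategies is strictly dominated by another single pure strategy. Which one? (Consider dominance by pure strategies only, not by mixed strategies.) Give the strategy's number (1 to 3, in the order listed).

1

C prefers columns that give R less. Compare A with B: 2 < 10, 1 < 3, 8 < 10, 2 < 9.
So B strictly dominates A for C; A is strictly dominated.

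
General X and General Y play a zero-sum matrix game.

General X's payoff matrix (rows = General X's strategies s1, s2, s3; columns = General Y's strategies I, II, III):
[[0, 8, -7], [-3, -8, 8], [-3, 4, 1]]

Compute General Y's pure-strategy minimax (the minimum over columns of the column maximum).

The worst case (largest entry) in each column is I: 0, II: 8, III: 8.
The best (smallest) of these is 0.

0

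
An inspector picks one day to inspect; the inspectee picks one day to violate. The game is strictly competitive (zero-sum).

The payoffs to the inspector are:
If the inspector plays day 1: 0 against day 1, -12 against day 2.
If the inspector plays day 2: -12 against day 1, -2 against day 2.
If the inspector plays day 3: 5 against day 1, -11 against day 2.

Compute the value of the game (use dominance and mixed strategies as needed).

-71/13

Row day 1 is strictly dominated by row day 3, so the inspector never plays it.
The remaining 2×2 game on (day 2, day 3) × (day 1, day 2) has no saddle point. Let the inspector play day 2 with probability p; indifference gives −12p + 5(1−p) = −2p − 11(1−p), so p = 8/13.
Similarly the inspectee's optimal q on day 1 is 9/26, and the value is -12·(9/26) + (-2)·(17/26) = -71/13.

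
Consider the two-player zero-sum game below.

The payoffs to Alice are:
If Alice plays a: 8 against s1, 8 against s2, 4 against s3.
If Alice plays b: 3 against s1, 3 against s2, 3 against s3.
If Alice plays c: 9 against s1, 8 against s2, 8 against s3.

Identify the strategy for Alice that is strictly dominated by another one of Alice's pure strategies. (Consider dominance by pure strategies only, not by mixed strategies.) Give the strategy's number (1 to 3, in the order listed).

Compare b with a: 8 > 3, 8 > 3, 4 > 3.
So a strictly dominates b for Alice; b is strictly dominated.

2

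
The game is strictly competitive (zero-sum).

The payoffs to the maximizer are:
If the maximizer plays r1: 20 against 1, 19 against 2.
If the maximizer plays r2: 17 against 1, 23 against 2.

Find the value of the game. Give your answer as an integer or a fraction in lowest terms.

137/7

Row minima are 19 and 17, so the maximizer's maximin is 19; column maxima are 20 and 23, so the minimizer's minimax is 20. These differ, so the equilibrium is in mixed strategies.
Let the maximizer play r1 with probability p. The minimizer is indifferent when 20p + 17(1−p) = 19p + 23(1−p), giving p = 6/7.
Let the minimizer play 1 with probability q. The maximizer is indifferent when 20q + 19(1−q) = 17q + 23(1−q), giving q = 4/7.
The value is 20·(4/7) + (19)·(3/7) = 137/7.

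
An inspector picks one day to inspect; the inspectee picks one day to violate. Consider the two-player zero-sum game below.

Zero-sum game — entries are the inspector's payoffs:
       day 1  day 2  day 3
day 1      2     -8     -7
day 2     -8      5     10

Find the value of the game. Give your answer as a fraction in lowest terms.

Column day 3 is strictly dominated by day 2 for the inspectee (it gives the inspector more in every row).
The remaining 2×2 game on (day 1, day 2) × (day 1, day 2) has no saddle point. Let the inspector play day 1 with probability p; indifference gives 2p − 8(1−p) = −8p + 5(1−p), so p = 13/23.
Similarly the inspectee's optimal q on day 1 is 13/23, and the value is 2·(13/23) + (-8)·(10/23) = -54/23.

-54/23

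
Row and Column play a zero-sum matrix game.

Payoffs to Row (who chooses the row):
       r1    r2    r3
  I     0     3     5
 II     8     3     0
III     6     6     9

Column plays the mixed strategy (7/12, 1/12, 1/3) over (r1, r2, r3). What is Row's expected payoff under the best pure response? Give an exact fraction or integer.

7

I: (0)·(7/12) + (3)·(1/12) + (5)·(1/3) = 23/12.
II: (8)·(7/12) + (3)·(1/12) + (0)·(1/3) = 59/12.
III: (6)·(7/12) + (6)·(1/12) + (9)·(1/3) = 7.
The best pure response is III with expected payoff 7.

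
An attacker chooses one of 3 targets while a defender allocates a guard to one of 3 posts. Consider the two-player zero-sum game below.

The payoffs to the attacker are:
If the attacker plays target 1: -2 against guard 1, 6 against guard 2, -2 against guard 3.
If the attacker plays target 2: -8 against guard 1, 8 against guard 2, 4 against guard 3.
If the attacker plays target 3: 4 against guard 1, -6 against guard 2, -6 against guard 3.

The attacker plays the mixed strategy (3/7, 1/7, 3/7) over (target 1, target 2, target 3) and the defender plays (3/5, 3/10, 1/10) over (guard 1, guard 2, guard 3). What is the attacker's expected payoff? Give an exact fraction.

-4/35

Against (3/5, 3/10, 1/10), each row's expected payoff is target 1: 2/5; target 2: -2; target 3: 0.
Taking the (3/7, 1/7, 3/7)-weighted average: (3/7)·(2/5) + (1/7)·(-2) + (3/7)·(0) = -4/35.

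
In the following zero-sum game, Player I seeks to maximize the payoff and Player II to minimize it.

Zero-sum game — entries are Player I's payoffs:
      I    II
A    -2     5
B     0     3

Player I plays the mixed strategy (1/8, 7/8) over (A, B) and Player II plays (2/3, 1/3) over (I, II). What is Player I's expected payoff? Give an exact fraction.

Against (2/3, 1/3), each row's expected payoff is A: 1/3; B: 1.
Taking the (1/8, 7/8)-weighted average: (1/8)·(1/3) + (7/8)·(1) = 11/12.

11/12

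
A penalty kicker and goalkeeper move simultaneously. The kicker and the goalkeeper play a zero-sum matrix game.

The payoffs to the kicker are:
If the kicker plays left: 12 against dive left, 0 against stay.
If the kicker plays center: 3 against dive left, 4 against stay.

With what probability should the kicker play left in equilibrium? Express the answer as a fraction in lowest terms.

1/13

Row minima are 0 and 3, so the kicker's maximin is 3; column maxima are 12 and 4, so the goalkeeper's minimax is 4. These differ, so the equilibrium is in mixed strategies.
Let the kicker play left with probability p. The goalkeeper is indifferent when 12p + 3(1−p) = 4(1−p), giving p = 1/13.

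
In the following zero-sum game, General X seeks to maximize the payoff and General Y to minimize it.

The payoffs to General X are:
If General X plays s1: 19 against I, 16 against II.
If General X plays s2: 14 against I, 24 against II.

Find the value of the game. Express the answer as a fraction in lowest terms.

Row minima are 16 and 14, so General X's maximin is 16; column maxima are 19 and 24, so General Y's minimax is 19. These differ, so the equilibrium is in mixed strategies.
Let General X play s1 with probability p. General Y is indifferent when 19p + 14(1−p) = 16p + 24(1−p), giving p = 10/13.
Let General Y play I with probability q. General X is indifferent when 19q + 16(1−q) = 14q + 24(1−q), giving q = 8/13.
The value is 19·(8/13) + (16)·(5/13) = 232/13.

232/13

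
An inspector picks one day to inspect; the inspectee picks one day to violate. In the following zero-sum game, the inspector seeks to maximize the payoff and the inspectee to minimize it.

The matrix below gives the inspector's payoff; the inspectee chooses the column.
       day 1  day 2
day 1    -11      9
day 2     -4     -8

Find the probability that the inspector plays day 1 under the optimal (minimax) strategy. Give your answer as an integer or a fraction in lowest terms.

1/6

Row minima are -11 and -8, so the inspector's maximin is -8; column maxima are -4 and 9, so the inspectee's minimax is -4. These differ, so the equilibrium is in mixed strategies.
Let the inspector play day 1 with probability p. The inspectee is indifferent when −11p − 4(1−p) = 9p − 8(1−p), giving p = 1/6.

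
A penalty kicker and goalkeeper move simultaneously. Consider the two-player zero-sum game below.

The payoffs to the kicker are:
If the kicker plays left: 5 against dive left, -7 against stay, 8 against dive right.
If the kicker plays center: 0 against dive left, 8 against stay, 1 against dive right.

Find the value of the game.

Column dive right is strictly dominated by dive left for the goalkeeper (it gives the kicker more in every row).
The remaining 2×2 game on (left, center) × (dive left, stay) has no saddle point. Let the kicker play left with probability p; indifference gives 5p = −7p + 8(1−p), so p = 2/5.
Similarly the goalkeeper's optimal q on dive left is 3/4, and the value is 5·(3/4) + (-7)·(1/4) = 2.

2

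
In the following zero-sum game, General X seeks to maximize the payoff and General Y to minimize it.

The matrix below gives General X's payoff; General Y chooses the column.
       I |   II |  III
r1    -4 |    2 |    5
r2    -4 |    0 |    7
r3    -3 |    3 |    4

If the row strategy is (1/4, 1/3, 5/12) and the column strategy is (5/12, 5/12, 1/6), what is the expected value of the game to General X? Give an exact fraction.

1/9

Against (5/12, 5/12, 1/6), each row's expected payoff is r1: 0; r2: -1/2; r3: 2/3.
Taking the (1/4, 1/3, 5/12)-weighted average: (1/4)·(0) + (1/3)·(-1/2) + (5/12)·(2/3) = 1/9.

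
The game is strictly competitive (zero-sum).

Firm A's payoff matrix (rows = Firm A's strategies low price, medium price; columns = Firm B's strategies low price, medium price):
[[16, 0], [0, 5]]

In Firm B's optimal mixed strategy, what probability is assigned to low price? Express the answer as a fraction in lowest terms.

5/21

Row minima are 0 and 0, so Firm A's maximin is 0; column maxima are 16 and 5, so Firm B's minimax is 5. These differ, so the equilibrium is in mixed strategies.
Let Firm B play low price with probability q. Firm A is indifferent when 16q = 5(1−q), giving q = 5/21.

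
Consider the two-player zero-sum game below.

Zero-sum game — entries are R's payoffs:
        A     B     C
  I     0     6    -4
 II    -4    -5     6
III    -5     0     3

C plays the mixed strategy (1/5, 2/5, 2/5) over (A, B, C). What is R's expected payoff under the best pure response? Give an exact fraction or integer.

4/5

I: (0)·(1/5) + (6)·(2/5) + (-4)·(2/5) = 4/5.
II: (-4)·(1/5) + (-5)·(2/5) + (6)·(2/5) = -2/5.
III: (-5)·(1/5) + (0)·(2/5) + (3)·(2/5) = 1/5.
The best pure response is I with expected payoff 4/5.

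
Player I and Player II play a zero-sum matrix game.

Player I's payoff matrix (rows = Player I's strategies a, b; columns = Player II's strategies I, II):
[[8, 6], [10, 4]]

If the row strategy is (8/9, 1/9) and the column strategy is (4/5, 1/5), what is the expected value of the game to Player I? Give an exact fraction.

116/15

Against (4/5, 1/5), each row's expected payoff is a: 38/5; b: 44/5.
Taking the (8/9, 1/9)-weighted average: (8/9)·(38/5) + (1/9)·(44/5) = 116/15.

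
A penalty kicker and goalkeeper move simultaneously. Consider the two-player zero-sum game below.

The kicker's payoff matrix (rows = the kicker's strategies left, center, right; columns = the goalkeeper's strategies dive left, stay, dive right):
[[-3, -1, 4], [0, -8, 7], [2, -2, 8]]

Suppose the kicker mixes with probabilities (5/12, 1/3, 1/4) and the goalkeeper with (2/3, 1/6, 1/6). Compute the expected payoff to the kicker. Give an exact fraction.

-7/72

Against (2/3, 1/6, 1/6), each row's expected payoff is left: -3/2; center: -1/6; right: 7/3.
Taking the (5/12, 1/3, 1/4)-weighted average: (5/12)·(-3/2) + (1/3)·(-1/6) + (1/4)·(7/3) = -7/72.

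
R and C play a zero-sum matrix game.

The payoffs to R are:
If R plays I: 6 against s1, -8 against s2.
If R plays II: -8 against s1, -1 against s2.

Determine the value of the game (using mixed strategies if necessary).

Row minima are -8 and -8, so R's maximin is -8; column maxima are 6 and -1, so C's minimax is -1. These differ, so the equilibrium is in mixed strategies.
Let R play I with probability p. C is indifferent when 6p − 8(1−p) = −8p − (1−p), giving p = 1/3.
Let C play s1 with probability q. R is indifferent when 6q − 8(1−q) = −8q − (1−q), giving q = 1/3.
The value is 6·(1/3) + (-8)·(2/3) = -10/3.

-10/3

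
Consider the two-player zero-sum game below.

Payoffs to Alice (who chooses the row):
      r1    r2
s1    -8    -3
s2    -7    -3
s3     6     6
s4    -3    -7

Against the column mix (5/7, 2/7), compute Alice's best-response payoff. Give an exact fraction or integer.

6

s1: (-8)·(5/7) + (-3)·(2/7) = -46/7.
s2: (-7)·(5/7) + (-3)·(2/7) = -41/7.
s3: (6)·(5/7) + (6)·(2/7) = 6.
s4: (-3)·(5/7) + (-7)·(2/7) = -29/7.
The best pure response is s3 with expected payoff 6.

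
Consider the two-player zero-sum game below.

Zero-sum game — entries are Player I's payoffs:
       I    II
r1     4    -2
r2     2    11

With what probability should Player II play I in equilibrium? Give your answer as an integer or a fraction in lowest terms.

Row minima are -2 and 2, so Player I's maximin is 2; column maxima are 4 and 11, so Player II's minimax is 4. These differ, so the equilibrium is in mixed strategies.
Let Player II play I with probability q. Player I is indifferent when 4q − 2(1−q) = 2q + 11(1−q), giving q = 13/15.

13/15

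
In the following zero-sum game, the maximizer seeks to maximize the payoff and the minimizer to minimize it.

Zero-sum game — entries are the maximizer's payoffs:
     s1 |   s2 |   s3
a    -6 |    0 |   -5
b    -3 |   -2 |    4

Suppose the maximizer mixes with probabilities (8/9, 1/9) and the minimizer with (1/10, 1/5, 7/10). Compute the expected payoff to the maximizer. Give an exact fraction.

Against (1/10, 1/5, 7/10), each row's expected payoff is a: -41/10; b: 21/10.
Taking the (8/9, 1/9)-weighted average: (8/9)·(-41/10) + (1/9)·(21/10) = -307/90.

-307/90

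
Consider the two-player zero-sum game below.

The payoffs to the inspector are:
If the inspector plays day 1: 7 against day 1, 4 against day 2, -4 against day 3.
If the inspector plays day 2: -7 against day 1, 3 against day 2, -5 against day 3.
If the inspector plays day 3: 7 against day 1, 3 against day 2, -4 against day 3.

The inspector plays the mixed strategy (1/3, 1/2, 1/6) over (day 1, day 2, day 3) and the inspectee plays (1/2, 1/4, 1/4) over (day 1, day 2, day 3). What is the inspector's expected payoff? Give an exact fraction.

-7/24

Against (1/2, 1/4, 1/4), each row's expected payoff is day 1: 7/2; day 2: -4; day 3: 13/4.
Taking the (1/3, 1/2, 1/6)-weighted average: (1/3)·(7/2) + (1/2)·(-4) + (1/6)·(13/4) = -7/24.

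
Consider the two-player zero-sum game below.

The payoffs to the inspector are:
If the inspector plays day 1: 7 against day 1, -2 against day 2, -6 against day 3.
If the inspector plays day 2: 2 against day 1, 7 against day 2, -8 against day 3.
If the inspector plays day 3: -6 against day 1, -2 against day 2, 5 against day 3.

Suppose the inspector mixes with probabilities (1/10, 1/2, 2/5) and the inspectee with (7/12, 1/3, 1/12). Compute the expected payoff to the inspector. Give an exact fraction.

Against (7/12, 1/3, 1/12), each row's expected payoff is day 1: 35/12; day 2: 17/6; day 3: -15/4.
Taking the (1/10, 1/2, 2/5)-weighted average: (1/10)·(35/12) + (1/2)·(17/6) + (2/5)·(-15/4) = 5/24.

5/24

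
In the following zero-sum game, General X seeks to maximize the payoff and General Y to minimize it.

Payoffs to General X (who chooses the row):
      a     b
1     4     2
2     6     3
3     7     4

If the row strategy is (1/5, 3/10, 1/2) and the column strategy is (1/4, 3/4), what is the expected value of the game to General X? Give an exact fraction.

4

Against (1/4, 3/4), each row's expected payoff is 1: 5/2; 2: 15/4; 3: 19/4.
Taking the (1/5, 3/10, 1/2)-weighted average: (1/5)·(5/2) + (3/10)·(15/4) + (1/2)·(19/4) = 4.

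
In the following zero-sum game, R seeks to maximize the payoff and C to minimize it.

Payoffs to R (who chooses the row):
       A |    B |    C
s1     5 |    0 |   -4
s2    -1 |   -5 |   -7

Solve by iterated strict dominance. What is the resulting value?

Row s2 is strictly dominated by row s1 (5>-1, 0>-5, -4>-7); eliminate s2.
Column A is strictly dominated by B for C (0<5); eliminate A.
Column B is strictly dominated by C for C (-4<0); eliminate B.
Only (s1, C) remains, with payoff -4.

-4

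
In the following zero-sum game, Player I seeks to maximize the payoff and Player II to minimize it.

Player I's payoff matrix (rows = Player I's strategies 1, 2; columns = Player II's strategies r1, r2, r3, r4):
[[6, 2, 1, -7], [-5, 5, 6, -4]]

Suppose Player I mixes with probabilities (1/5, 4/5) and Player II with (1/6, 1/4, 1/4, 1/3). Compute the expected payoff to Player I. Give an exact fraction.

Against (1/6, 1/4, 1/4, 1/3), each row's expected payoff is 1: -7/12; 2: 7/12.
Taking the (1/5, 4/5)-weighted average: (1/5)·(-7/12) + (4/5)·(7/12) = 7/20.

7/20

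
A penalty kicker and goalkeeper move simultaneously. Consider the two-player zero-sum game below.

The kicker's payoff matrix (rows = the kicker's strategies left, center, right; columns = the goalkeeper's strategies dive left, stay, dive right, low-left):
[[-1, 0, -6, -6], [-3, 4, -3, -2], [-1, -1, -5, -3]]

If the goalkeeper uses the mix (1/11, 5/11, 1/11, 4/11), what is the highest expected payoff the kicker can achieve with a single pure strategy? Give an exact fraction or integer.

6/11

left: (-1)·(1/11) + (0)·(5/11) + (-6)·(1/11) + (-6)·(4/11) = -31/11.
center: (-3)·(1/11) + (4)·(5/11) + (-3)·(1/11) + (-2)·(4/11) = 6/11.
right: (-1)·(1/11) + (-1)·(5/11) + (-5)·(1/11) + (-3)·(4/11) = -23/11.
The best pure response is center with expected payoff 6/11.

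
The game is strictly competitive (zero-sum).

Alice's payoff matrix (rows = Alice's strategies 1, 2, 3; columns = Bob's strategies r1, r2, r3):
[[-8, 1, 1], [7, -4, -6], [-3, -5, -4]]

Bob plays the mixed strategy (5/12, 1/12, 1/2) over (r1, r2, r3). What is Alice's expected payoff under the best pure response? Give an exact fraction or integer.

-5/12

1: (-8)·(5/12) + (1)·(1/12) + (1)·(1/2) = -11/4.
2: (7)·(5/12) + (-4)·(1/12) + (-6)·(1/2) = -5/12.
3: (-3)·(5/12) + (-5)·(1/12) + (-4)·(1/2) = -11/3.
The best pure response is 2 with expected payoff -5/12.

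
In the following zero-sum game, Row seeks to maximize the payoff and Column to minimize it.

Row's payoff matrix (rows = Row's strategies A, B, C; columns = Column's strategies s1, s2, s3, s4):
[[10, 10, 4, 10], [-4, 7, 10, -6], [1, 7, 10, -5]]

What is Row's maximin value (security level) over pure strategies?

The worst-case payoff for each row is A: 4, B: -6, C: -5.
The best of these is 4.

4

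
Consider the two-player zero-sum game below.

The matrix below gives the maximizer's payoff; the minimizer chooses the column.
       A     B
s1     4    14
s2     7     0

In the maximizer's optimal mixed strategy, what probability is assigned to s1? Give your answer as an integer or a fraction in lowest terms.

7/17

Row minima are 4 and 0, so the maximizer's maximin is 4; column maxima are 7 and 14, so the minimizer's minimax is 7. These differ, so the equilibrium is in mixed strategies.
Let the maximizer play s1 with probability p. The minimizer is indifferent when 4p + 7(1−p) = 14p, giving p = 7/17.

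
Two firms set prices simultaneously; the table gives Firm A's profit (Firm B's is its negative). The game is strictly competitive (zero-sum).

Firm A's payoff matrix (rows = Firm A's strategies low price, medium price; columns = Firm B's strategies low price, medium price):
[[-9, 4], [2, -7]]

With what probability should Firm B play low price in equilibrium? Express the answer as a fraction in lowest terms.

1/2

Row minima are -9 and -7, so Firm A's maximin is -7; column maxima are 2 and 4, so Firm B's minimax is 2. These differ, so the equilibrium is in mixed strategies.
Let Firm B play low price with probability q. Firm A is indifferent when −9q + 4(1−q) = 2q − 7(1−q), giving q = 1/2.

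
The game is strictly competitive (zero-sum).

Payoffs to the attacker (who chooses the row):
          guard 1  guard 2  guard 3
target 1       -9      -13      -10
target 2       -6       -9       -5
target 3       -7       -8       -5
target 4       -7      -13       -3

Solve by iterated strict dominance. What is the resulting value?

-8

Column guard 3 is strictly dominated by guard 2 for the defender (-13<-10, -9<-5, -8<-5, -13<-3); eliminate guard 3.
Row target 4 is strictly dominated by row target 2 (-6>-7, -9>-13); eliminate target 4.
Row target 1 is strictly dominated by row target 2 (-6>-9, -9>-13); eliminate target 1.
Column guard 1 is strictly dominated by guard 2 for the defender (-9<-6, -8<-7); eliminate guard 1.
Row target 2 is strictly dominated by row target 3 (-8>-9); eliminate target 2.
Only (target 3, guard 2) remains, with payoff -8.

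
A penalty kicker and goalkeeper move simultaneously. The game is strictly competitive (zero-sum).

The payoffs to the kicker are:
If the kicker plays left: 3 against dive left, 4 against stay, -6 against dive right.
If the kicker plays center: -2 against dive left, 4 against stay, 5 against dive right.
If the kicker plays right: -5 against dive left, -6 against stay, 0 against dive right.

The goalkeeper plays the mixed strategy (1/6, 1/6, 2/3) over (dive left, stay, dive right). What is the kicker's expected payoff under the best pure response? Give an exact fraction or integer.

11/3

left: (3)·(1/6) + (4)·(1/6) + (-6)·(2/3) = -17/6.
center: (-2)·(1/6) + (4)·(1/6) + (5)·(2/3) = 11/3.
right: (-5)·(1/6) + (-6)·(1/6) + (0)·(2/3) = -11/6.
The best pure response is center with expected payoff 11/3.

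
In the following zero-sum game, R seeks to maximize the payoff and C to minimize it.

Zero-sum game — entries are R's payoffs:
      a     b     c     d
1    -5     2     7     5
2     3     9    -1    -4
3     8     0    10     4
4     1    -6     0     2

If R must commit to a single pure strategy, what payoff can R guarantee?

The worst-case payoff for each row is 1: -5, 2: -4, 3: 0, 4: -6.
The best of these is 0.

0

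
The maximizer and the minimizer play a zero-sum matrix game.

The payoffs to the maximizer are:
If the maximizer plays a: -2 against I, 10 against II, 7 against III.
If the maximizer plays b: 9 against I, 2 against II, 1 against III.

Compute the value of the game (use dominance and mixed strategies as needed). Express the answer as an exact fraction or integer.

Column II is strictly dominated by III for the minimizer (it gives the maximizer more in every row).
The remaining 2×2 game on (a, b) × (I, III) has no saddle point. Let the maximizer play a with probability p; indifference gives −2p + 9(1−p) = 7p + (1−p), so p = 8/17.
Similarly the minimizer's optimal q on I is 6/17, and the value is -2·(6/17) + (7)·(11/17) = 65/17.

65/17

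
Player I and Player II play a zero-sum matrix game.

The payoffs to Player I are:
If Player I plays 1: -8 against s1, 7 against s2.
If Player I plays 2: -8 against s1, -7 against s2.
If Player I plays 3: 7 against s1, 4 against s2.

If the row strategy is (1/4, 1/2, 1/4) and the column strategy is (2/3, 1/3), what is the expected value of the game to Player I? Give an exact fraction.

Against (2/3, 1/3), each row's expected payoff is 1: -3; 2: -23/3; 3: 6.
Taking the (1/4, 1/2, 1/4)-weighted average: (1/4)·(-3) + (1/2)·(-23/3) + (1/4)·(6) = -37/12.

-37/12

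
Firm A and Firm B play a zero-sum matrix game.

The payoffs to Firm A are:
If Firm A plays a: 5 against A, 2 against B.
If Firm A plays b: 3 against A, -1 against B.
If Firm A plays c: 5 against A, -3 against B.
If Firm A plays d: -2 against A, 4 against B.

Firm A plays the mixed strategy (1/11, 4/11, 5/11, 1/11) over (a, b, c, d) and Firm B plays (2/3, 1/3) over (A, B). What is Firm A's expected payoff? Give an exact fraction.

67/33

Against (2/3, 1/3), each row's expected payoff is a: 4; b: 5/3; c: 7/3; d: 0.
Taking the (1/11, 4/11, 5/11, 1/11)-weighted average: (1/11)·(4) + (4/11)·(5/3) + (5/11)·(7/3) + (1/11)·(0) = 67/33.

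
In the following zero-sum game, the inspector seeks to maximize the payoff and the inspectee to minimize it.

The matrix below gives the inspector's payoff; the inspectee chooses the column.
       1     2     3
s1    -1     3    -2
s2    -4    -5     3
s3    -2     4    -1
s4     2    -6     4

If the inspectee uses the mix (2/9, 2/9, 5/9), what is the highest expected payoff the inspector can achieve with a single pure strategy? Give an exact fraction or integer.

4/3

s1: (-1)·(2/9) + (3)·(2/9) + (-2)·(5/9) = -2/3.
s2: (-4)·(2/9) + (-5)·(2/9) + (3)·(5/9) = -1/3.
s3: (-2)·(2/9) + (4)·(2/9) + (-1)·(5/9) = -1/9.
s4: (2)·(2/9) + (-6)·(2/9) + (4)·(5/9) = 4/3.
The best pure response is s4 with expected payoff 4/3.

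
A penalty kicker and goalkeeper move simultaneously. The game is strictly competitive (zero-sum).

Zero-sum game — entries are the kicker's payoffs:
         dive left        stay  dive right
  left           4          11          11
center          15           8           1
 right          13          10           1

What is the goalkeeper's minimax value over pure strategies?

11

The worst case (largest entry) in each column is dive left: 15, stay: 11, dive right: 11.
The best (smallest) of these is 11.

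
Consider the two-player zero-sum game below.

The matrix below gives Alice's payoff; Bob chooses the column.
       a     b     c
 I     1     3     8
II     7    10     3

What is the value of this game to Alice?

Column b is strictly dominated by a for Bob (it gives Alice more in every row).
The remaining 2×2 game on (I, II) × (a, c) has no saddle point. Let Alice play I with probability p; indifference gives p + 7(1−p) = 8p + 3(1−p), so p = 4/11.
Similarly Bob's optimal q on a is 5/11, and the value is 1·(5/11) + (8)·(6/11) = 53/11.

53/11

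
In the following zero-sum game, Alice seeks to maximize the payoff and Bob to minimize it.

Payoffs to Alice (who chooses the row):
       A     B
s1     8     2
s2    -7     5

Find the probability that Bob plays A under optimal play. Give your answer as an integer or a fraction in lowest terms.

1/6

Row minima are 2 and -7, so Alice's maximin is 2; column maxima are 8 and 5, so Bob's minimax is 5. These differ, so the equilibrium is in mixed strategies.
Let Bob play A with probability q. Alice is indifferent when 8q + 2(1−q) = −7q + 5(1−q), giving q = 1/6.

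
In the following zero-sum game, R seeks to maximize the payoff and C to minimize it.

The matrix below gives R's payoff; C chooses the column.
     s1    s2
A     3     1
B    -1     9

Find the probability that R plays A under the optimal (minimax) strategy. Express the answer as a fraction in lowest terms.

Row minima are 1 and -1, so R's maximin is 1; column maxima are 3 and 9, so C's minimax is 3. These differ, so the equilibrium is in mixed strategies.
Let R play A with probability p. C is indifferent when 3p − (1−p) = p + 9(1−p), giving p = 5/6.

5/6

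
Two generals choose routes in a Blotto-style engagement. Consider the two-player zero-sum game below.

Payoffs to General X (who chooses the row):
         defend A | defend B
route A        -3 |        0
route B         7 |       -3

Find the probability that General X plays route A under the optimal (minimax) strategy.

10/13

Row minima are -3 and -3, so General X's maximin is -3; column maxima are 7 and 0, so General Y's minimax is 0. These differ, so the equilibrium is in mixed strategies.
Let General X play route A with probability p. General Y is indifferent when −3p + 7(1−p) = −3(1−p), giving p = 10/13.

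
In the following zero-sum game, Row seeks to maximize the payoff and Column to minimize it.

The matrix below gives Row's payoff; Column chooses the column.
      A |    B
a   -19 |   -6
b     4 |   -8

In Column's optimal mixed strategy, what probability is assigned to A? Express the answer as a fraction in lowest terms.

2/25

Row minima are -19 and -8, so Row's maximin is -8; column maxima are 4 and -6, so Column's minimax is -6. These differ, so the equilibrium is in mixed strategies.
Let Column play A with probability q. Row is indifferent when −19q − 6(1−q) = 4q − 8(1−q), giving q = 2/25.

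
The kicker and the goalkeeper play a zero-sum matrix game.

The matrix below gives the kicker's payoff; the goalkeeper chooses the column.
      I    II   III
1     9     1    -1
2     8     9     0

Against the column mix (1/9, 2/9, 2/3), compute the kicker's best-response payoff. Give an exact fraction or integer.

26/9

1: (9)·(1/9) + (1)·(2/9) + (-1)·(2/3) = 5/9.
2: (8)·(1/9) + (9)·(2/9) + (0)·(2/3) = 26/9.
The best pure response is 2 with expected payoff 26/9.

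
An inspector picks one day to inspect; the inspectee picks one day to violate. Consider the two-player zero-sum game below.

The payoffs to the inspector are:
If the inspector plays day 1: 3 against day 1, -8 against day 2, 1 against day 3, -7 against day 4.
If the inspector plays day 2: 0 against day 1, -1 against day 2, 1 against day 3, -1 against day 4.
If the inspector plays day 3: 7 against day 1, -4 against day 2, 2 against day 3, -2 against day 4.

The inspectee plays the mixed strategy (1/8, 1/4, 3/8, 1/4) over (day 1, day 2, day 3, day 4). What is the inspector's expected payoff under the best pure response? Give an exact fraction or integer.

day 1: (3)·(1/8) + (-8)·(1/4) + (1)·(3/8) + (-7)·(1/4) = -3.
day 2: (0)·(1/8) + (-1)·(1/4) + (1)·(3/8) + (-1)·(1/4) = -1/8.
day 3: (7)·(1/8) + (-4)·(1/4) + (2)·(3/8) + (-2)·(1/4) = 1/8.
The best pure response is day 3 with expected payoff 1/8.

1/8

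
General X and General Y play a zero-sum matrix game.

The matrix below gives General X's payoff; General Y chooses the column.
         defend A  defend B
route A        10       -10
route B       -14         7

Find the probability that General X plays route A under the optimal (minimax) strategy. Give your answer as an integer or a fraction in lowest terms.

Row minima are -10 and -14, so General X's maximin is -10; column maxima are 10 and 7, so General Y's minimax is 7. These differ, so the equilibrium is in mixed strategies.
Let General X play route A with probability p. General Y is indifferent when 10p − 14(1−p) = −10p + 7(1−p), giving p = 21/41.

21/41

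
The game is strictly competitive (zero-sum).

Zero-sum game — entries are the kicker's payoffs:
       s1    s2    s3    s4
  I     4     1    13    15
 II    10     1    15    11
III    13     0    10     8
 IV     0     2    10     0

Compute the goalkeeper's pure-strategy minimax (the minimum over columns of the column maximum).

2

The worst case (largest entry) in each column is s1: 13, s2: 2, s3: 15, s4: 15.
The best (smallest) of these is 2.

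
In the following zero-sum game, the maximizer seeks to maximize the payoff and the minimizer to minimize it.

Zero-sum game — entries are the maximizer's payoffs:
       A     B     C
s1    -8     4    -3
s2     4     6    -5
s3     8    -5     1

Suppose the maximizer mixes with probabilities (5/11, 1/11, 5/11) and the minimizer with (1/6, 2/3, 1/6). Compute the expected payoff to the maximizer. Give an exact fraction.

-7/66

Against (1/6, 2/3, 1/6), each row's expected payoff is s1: 5/6; s2: 23/6; s3: -11/6.
Taking the (5/11, 1/11, 5/11)-weighted average: (5/11)·(5/6) + (1/11)·(23/6) + (5/11)·(-11/6) = -7/66.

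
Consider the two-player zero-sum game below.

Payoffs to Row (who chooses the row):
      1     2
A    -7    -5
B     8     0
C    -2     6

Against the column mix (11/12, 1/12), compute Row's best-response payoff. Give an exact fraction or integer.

A: (-7)·(11/12) + (-5)·(1/12) = -41/6.
B: (8)·(11/12) + (0)·(1/12) = 22/3.
C: (-2)·(11/12) + (6)·(1/12) = -4/3.
The best pure response is B with expected payoff 22/3.

22/3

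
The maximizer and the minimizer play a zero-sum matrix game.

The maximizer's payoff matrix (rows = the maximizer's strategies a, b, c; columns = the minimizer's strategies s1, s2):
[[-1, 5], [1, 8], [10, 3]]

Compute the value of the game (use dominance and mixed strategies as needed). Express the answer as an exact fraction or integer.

11/2

Row a is strictly dominated by row b, so the maximizer never plays it.
The remaining 2×2 game on (b, c) × (s1, s2) has no saddle point. Let the maximizer play b with probability p; indifference gives p + 10(1−p) = 8p + 3(1−p), so p = 1/2.
Similarly the minimizer's optimal q on s1 is 5/14, and the value is 1·(5/14) + (8)·(9/14) = 11/2.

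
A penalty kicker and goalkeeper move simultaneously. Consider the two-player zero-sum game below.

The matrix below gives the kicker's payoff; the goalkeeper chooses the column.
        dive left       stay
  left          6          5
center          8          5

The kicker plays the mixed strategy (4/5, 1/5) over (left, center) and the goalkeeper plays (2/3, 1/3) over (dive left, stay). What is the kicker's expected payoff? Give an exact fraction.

Against (2/3, 1/3), each row's expected payoff is left: 17/3; center: 7.
Taking the (4/5, 1/5)-weighted average: (4/5)·(17/3) + (1/5)·(7) = 89/15.

89/15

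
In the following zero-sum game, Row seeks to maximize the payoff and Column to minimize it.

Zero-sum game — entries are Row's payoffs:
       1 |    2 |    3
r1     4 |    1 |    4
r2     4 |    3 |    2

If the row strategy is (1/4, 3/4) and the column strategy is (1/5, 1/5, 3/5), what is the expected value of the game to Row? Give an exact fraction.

Against (1/5, 1/5, 3/5), each row's expected payoff is r1: 17/5; r2: 13/5.
Taking the (1/4, 3/4)-weighted average: (1/4)·(17/5) + (3/4)·(13/5) = 14/5.

14/5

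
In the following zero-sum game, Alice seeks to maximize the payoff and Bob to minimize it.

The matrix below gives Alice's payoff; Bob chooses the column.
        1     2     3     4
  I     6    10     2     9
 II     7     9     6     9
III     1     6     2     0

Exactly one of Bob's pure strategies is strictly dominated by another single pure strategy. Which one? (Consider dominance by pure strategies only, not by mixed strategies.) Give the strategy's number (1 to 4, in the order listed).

2

Bob prefers columns that give Alice less. Compare 2 with 1: 6 < 10, 7 < 9, 1 < 6.
So 1 strictly dominates 2 for Bob; 2 is strictly dominated.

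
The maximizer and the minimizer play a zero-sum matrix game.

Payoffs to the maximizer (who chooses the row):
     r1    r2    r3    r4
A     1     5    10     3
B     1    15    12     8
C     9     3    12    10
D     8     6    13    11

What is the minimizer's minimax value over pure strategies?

The worst case (largest entry) in each column is r1: 9, r2: 15, r3: 13, r4: 11.
The best (smallest) of these is 9.

9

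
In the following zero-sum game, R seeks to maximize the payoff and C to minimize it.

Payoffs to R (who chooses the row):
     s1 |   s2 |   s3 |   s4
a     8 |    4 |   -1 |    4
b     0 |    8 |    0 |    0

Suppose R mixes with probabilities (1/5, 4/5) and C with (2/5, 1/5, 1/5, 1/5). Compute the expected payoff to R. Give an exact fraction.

Against (2/5, 1/5, 1/5, 1/5), each row's expected payoff is a: 23/5; b: 8/5.
Taking the (1/5, 4/5)-weighted average: (1/5)·(23/5) + (4/5)·(8/5) = 11/5.

11/5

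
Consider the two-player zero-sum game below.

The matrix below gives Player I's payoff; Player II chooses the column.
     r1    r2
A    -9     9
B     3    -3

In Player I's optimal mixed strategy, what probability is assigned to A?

1/4

Row minima are -9 and -3, so Player I's maximin is -3; column maxima are 3 and 9, so Player II's minimax is 3. These differ, so the equilibrium is in mixed strategies.
Let Player I play A with probability p. Player II is indifferent when −9p + 3(1−p) = 9p − 3(1−p), giving p = 1/4.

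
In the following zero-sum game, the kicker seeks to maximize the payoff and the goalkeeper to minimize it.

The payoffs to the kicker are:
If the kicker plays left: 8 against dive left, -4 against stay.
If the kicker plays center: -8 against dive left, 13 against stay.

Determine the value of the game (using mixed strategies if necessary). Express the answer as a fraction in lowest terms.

Row minima are -4 and -8, so the kicker's maximin is -4; column maxima are 8 and 13, so the goalkeeper's minimax is 8. These differ, so the equilibrium is in mixed strategies.
Let the kicker play left with probability p. The goalkeeper is indifferent when 8p − 8(1−p) = −4p + 13(1−p), giving p = 7/11.
Let the goalkeeper play dive left with probability q. The kicker is indifferent when 8q − 4(1−q) = −8q + 13(1−q), giving q = 17/33.
The value is 8·(17/33) + (-4)·(16/33) = 24/11.

24/11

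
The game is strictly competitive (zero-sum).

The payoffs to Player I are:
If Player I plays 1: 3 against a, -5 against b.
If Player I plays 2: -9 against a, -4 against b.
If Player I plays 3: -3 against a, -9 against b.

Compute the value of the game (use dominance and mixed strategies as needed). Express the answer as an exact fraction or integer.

-57/13

Row 3 is strictly dominated by row 1, so Player I never plays it.
The remaining 2×2 game on (1, 2) × (a, b) has no saddle point. Let Player I play 1 with probability p; indifference gives 3p − 9(1−p) = −5p − 4(1−p), so p = 5/13.
Similarly Player II's optimal q on a is 1/13, and the value is 3·(1/13) + (-5)·(12/13) = -57/13.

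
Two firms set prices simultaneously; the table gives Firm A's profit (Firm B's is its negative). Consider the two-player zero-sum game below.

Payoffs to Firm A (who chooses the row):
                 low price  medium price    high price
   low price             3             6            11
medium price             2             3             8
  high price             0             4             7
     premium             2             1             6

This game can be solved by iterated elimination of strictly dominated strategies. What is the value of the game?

3

Column high price is strictly dominated by low price for Firm B (3<11, 2<8, 0<7, 2<6); eliminate high price.
Row medium price is strictly dominated by row low price (3>2, 6>3); eliminate medium price.
Row high price is strictly dominated by row low price (3>0, 6>4); eliminate high price.
Row premium is strictly dominated by row low price (3>2, 6>1); eliminate premium.
Column medium price is strictly dominated by low price for Firm B (3<6); eliminate medium price.
Only (low price, low price) remains, with payoff 3.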